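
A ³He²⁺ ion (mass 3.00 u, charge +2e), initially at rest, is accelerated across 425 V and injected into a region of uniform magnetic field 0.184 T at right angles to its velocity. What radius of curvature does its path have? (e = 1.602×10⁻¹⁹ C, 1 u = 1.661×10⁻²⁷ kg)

r ≈ 0.0198 m

Acceleration: |q|V = ½mv² ⇒ v = √(2|q|V/m) = √(2·3.204×10⁻¹⁹·425/4.983×10⁻²⁷) ≈ 2.338×10⁵ m/s.
In the field: r = mv/(|q|B) = (4.983×10⁻²⁷)(2.338×10⁵)/((3.204×10⁻¹⁹)(0.184)) ≈ 0.0198 m.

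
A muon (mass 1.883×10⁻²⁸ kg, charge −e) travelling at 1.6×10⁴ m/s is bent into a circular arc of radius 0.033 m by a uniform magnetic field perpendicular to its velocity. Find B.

B ≈ 5.7×10⁻⁴ T

From |q|vB = mv²/r, B = mv/(|q|r).
B = (1.883×10⁻²⁸)(1.6×10⁴)/((1.602×10⁻¹⁹)(0.033)) ≈ 5.7×10⁻⁴ T.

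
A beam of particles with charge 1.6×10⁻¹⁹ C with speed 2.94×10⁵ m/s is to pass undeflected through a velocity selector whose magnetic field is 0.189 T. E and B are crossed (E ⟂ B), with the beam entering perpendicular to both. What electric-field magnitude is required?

E = 5.56×10⁴ V/m

For straight-line motion qE = qvB, so E = vB.
E = 2.94×10⁵ × 0.189 = 5.56×10⁴ V/m.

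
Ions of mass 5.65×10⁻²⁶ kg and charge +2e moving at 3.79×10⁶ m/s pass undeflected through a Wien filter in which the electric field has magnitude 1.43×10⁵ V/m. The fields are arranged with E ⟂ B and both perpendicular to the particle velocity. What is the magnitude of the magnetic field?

B = 0.0377 T

Balance of forces in the selector: qE = qvB ⇒ B = E/v.
B = 1.43×10⁵/3.79×10⁶ = 0.0377 T.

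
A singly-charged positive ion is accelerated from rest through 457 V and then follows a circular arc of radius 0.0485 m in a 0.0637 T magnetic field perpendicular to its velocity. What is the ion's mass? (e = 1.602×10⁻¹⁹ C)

m ≈ 1.67×10⁻²⁷ kg

Combine |q|V = ½mv² and r = mv/(|q|B): eliminate v to get m = qB²r²/(2V).
m = (1.602×10⁻¹⁹)(0.0637)²(0.0485)²/(2·457) ≈ 1.67×10⁻²⁷ kg.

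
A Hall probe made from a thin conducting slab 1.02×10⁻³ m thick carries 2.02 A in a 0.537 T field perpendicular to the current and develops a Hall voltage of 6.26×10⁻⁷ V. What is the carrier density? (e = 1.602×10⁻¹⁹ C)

From V_H = IB/(n e t), n = IB/(V_H e t).
n = (2.02)(0.537)/((6.26×10⁻⁷)(1.602×10⁻¹⁹)(1.02×10⁻³)) ≈ 1.06×10²⁸ m⁻³.

n ≈ 1.06×10²⁸ m⁻³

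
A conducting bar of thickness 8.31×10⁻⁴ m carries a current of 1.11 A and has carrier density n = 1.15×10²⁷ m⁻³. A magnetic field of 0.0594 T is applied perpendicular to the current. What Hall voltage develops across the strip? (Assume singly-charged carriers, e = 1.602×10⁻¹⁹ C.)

V_H = IB/(n e t).
V_H = (1.11)(0.0594)/((1.15×10²⁷)(1.602×10⁻¹⁹)(8.31×10⁻⁴)) ≈ 4.31×10⁻⁷ V.

V_H ≈ 4.31×10⁻⁷ V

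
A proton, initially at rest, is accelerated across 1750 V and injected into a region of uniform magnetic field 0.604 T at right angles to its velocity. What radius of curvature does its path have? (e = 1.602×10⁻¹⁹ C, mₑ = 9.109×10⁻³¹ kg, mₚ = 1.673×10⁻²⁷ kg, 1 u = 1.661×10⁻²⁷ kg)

Acceleration: |q|V = ½mv² ⇒ v = √(2|q|V/m) = √(2·1.602×10⁻¹⁹·1750/1.673×10⁻²⁷) ≈ 5.789×10⁵ m/s.
In the field: r = mv/(|q|B) = (1.673×10⁻²⁷)(5.789×10⁵)/((1.602×10⁻¹⁹)(0.604)) ≈ 0.0100 m.

r ≈ 0.0100 m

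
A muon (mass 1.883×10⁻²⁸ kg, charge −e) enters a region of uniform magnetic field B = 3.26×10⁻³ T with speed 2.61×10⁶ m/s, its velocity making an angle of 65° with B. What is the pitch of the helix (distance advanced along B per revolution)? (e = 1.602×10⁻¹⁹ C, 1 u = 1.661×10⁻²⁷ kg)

v∥ = v cosθ = 2.61×10⁶·cos65° ≈ 1.103×10⁶ m/s.
T = 2πm/(|q|B) = 2π(1.883×10⁻²⁸)/((1.602×10⁻¹⁹)(3.26×10⁻³)) ≈ 2.265×10⁻⁶ s.
pitch = v∥ T = (1.103×10⁶)(2.265×10⁻⁶) ≈ 2.50 m.

p ≈ 2.50 m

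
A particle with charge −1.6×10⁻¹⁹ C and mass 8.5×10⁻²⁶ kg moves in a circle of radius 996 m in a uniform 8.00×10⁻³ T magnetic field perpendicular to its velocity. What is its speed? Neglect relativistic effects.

From |q|vB = mv²/r, v = |q|Br/m.
v = (1.6×10⁻¹⁹)(8.00×10⁻³)(996)/8.5×10⁻²⁶ ≈ 1.50×10⁷ m/s.

v ≈ 1.50×10⁷ m/s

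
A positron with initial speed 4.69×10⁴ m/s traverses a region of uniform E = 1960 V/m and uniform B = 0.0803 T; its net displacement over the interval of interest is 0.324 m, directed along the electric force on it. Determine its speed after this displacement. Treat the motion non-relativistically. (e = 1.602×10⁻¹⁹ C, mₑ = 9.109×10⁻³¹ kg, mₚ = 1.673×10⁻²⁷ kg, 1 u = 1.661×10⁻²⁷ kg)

v_f ≈ 1.49×10⁷ m/s

B does no work; ΔKE = |q|E d.
½mv_f² = ½mv₀² + |q|Ed = ½(9.109×10⁻³¹)(4.69×10⁴)² + (1.602×10⁻¹⁹)(1960)(0.324) ≈ 1.002×10⁻²¹ J + 1.017×10⁻¹⁶ J ≈ 1.017×10⁻¹⁶ J.
v_f = √(2·1.017×10⁻¹⁶/9.109×10⁻³¹) ≈ 1.49×10⁷ m/s.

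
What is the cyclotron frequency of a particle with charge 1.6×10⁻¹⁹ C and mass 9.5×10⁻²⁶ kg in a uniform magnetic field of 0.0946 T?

f = |q|B/(2πm).
f = (1.6×10⁻¹⁹)(0.0946)/(2π·9.5×10⁻²⁶) ≈ 2.54×10⁴ Hz.

f ≈ 2.54×10⁴ Hz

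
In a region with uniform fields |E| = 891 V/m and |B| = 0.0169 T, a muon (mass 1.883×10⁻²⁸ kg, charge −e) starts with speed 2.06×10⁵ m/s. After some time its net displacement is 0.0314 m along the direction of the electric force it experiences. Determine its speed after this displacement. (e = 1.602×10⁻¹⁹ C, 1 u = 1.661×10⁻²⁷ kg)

v_f ≈ 3.00×10⁵ m/s

B does no work; ΔKE = |q|E d.
½mv_f² = ½mv₀² + |q|Ed = ½(1.883×10⁻²⁸)(2.06×10⁵)² + (1.602×10⁻¹⁹)(891)(0.0314) ≈ 3.995×10⁻¹⁸ J + 4.482×10⁻¹⁸ J ≈ 8.477×10⁻¹⁸ J.
v_f = √(2·8.477×10⁻¹⁸/1.883×10⁻²⁸) ≈ 3.00×10⁵ m/s.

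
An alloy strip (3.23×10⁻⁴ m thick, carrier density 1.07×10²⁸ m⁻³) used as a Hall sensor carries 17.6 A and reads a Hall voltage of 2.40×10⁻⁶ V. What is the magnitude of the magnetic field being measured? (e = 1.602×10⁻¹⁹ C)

From V_H = IB/(n e t), B = V_H n e t / I.
B = (2.40×10⁻⁶)(1.07×10²⁸)(1.602×10⁻¹⁹)(3.23×10⁻⁴)/17.6 ≈ 0.0755 T.

B ≈ 0.0755 T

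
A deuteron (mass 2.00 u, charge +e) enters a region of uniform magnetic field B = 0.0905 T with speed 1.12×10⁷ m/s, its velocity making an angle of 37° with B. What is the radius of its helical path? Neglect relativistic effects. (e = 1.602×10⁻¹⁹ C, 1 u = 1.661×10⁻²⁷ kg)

r ≈ 1.54 m

v⊥ = v sinθ = 1.12×10⁷·sin37° ≈ 6.740×10⁶ m/s.
r = m v⊥/(|q|B) = (3.322×10⁻²⁷)(6.740×10⁶)/((1.602×10⁻¹⁹)(0.0905)) ≈ 1.54 m.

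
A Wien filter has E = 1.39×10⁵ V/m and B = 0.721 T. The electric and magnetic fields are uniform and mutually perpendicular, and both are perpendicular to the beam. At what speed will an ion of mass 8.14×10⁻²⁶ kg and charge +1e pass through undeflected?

Straight-line motion ⇒ electric and magnetic forces cancel, so E = vB.
v = E/B = 1.39×10⁵/0.721 = 1.93×10⁵ m/s.

v = 1.93×10⁵ m/s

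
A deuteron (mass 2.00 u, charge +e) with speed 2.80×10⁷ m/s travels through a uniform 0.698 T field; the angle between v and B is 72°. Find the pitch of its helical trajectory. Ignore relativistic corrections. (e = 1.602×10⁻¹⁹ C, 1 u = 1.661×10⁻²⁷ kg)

p ≈ 1.62 m

v∥ = v cosθ = 2.80×10⁷·cos72° ≈ 8.652×10⁶ m/s.
T = 2πm/(|q|B) = 2π(3.322×10⁻²⁷)/((1.602×10⁻¹⁹)(0.698)) ≈ 1.867×10⁻⁷ s.
pitch = v∥ T = (8.652×10⁶)(1.867×10⁻⁷) ≈ 1.62 m.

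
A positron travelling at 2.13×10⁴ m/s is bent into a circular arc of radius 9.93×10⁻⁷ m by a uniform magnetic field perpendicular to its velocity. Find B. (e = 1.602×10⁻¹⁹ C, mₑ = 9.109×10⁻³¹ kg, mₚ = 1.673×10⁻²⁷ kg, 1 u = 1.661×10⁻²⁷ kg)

From |q|vB = mv²/r, B = mv/(|q|r).
B = (9.109×10⁻³¹)(2.13×10⁴)/((1.602×10⁻¹⁹)(9.93×10⁻⁷)) ≈ 0.122 T.

B ≈ 0.122 T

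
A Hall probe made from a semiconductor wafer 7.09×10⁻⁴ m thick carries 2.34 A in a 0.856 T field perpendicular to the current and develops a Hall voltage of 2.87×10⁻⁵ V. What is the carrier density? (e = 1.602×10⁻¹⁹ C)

n ≈ 6.14×10²⁶ m⁻³

From V_H = IB/(n e t), n = IB/(V_H e t).
n = (2.34)(0.856)/((2.87×10⁻⁵)(1.602×10⁻¹⁹)(7.09×10⁻⁴)) ≈ 6.14×10²⁶ m⁻³.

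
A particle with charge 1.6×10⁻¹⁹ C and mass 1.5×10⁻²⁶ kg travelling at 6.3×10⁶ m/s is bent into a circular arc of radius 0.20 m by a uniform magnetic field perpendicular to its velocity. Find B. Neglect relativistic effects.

From |q|vB = mv²/r, B = mv/(|q|r).
B = (1.5×10⁻²⁶)(6.3×10⁶)/((1.6×10⁻¹⁹)(0.20)) ≈ 3.0 T.

B ≈ 3.0 T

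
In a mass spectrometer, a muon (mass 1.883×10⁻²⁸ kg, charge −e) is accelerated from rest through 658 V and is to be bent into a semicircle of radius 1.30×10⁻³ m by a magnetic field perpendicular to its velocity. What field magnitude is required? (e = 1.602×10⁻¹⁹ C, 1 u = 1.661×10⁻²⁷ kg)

B ≈ 0.957 T

v = √(2|q|V/m) = √(2·1.602×10⁻¹⁹·658/1.883×10⁻²⁸) ≈ 1.058×10⁶ m/s.
B = mv/(|q|r) = (1.883×10⁻²⁸)(1.058×10⁶)/((1.602×10⁻¹⁹)(1.30×10⁻³)) ≈ 0.957 T.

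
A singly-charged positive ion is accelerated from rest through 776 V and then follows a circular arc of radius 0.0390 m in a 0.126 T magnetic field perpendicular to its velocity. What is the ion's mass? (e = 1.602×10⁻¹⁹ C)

m ≈ 2.49×10⁻²⁷ kg

Combine |q|V = ½mv² and r = mv/(|q|B): eliminate v to get m = qB²r²/(2V).
m = (1.602×10⁻¹⁹)(0.126)²(0.0390)²/(2·776) ≈ 2.49×10⁻²⁷ kg.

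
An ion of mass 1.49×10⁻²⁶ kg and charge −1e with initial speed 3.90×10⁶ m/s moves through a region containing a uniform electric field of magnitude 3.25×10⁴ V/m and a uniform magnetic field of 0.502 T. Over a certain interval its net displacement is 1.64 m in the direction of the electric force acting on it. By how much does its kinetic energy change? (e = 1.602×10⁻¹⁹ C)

ΔKE ≈ 8.54×10⁻¹⁵ J

The magnetic force is always ⟂ v and does no work; only the electric force changes KE.
ΔKE = F_E · d = |q|E d = (1.602×10⁻¹⁹)(3.25×10⁴)(1.64) ≈ 8.54×10⁻¹⁵ J.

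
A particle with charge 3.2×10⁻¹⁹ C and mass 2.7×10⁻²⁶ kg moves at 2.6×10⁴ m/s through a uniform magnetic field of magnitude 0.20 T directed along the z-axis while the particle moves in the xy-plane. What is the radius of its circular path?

The magnetic force provides the centripetal force: |q|vB = mv²/r.
r = mv/(|q|B) = (2.7×10⁻²⁶)(2.6×10⁴)/((3.2×10⁻¹⁹)(0.20)) ≈ 0.011 m.

r ≈ 0.011 m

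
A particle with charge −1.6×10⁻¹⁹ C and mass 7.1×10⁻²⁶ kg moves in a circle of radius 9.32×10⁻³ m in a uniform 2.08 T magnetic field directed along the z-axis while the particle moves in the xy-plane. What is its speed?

v ≈ 4.37×10⁴ m/s

From |q|vB = mv²/r, v = |q|Br/m.
v = (1.6×10⁻¹⁹)(2.08)(9.32×10⁻³)/7.1×10⁻²⁶ ≈ 4.37×10⁴ m/s.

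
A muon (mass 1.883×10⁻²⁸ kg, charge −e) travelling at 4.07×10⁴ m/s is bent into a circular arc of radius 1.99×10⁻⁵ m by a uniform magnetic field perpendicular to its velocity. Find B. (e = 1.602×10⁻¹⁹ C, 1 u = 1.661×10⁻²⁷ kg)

From |q|vB = mv²/r, B = mv/(|q|r).
B = (1.883×10⁻²⁸)(4.07×10⁴)/((1.602×10⁻¹⁹)(1.99×10⁻⁵)) ≈ 2.40 T.

B ≈ 2.40 T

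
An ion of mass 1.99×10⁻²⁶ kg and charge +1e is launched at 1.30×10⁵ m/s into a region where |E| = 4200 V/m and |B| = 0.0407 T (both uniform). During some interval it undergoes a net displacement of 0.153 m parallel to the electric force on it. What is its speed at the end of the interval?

v_f ≈ 1.65×10⁵ m/s

B does no work; ΔKE = |q|E d.
½mv_f² = ½mv₀² + |q|Ed = ½(1.99×10⁻²⁶)(1.30×10⁵)² + (1.602×10⁻¹⁹)(4200)(0.153) ≈ 1.682×10⁻¹⁶ J + 1.029×10⁻¹⁶ J ≈ 2.711×10⁻¹⁶ J.
v_f = √(2·2.711×10⁻¹⁶/1.99×10⁻²⁶) ≈ 1.65×10⁵ m/s.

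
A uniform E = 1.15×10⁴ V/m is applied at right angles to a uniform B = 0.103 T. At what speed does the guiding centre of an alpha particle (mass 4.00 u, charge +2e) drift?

v_d ≈ 1.12×10⁵ m/s

The E×B drift speed is v_d = E/B.
v_d = 1.15×10⁴/0.103 = 1.12×10⁵ m/s.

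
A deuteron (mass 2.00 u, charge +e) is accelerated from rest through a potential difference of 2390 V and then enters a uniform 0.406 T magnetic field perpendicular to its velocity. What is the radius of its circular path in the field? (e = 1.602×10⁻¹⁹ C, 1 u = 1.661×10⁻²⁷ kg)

r ≈ 0.0245 m

Acceleration: |q|V = ½mv² ⇒ v = √(2|q|V/m) = √(2·1.602×10⁻¹⁹·2390/3.322×10⁻²⁷) ≈ 4.801×10⁵ m/s.
In the field: r = mv/(|q|B) = (3.322×10⁻²⁷)(4.801×10⁵)/((1.602×10⁻¹⁹)(0.406)) ≈ 0.0245 m.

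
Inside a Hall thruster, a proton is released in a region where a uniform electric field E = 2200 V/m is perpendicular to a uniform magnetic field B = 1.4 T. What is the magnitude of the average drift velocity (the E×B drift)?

In crossed fields the guiding centre drifts at v_d = |E×B|/B² = E/B, independent of charge and mass.
v_d = 2200/1.4 = 1600 m/s.

v_d ≈ 1600 m/s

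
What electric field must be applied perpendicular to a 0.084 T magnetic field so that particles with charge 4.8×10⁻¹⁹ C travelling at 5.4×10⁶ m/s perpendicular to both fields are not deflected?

For straight-line motion qE = qvB, so E = vB.
E = 5.4×10⁶ × 0.084 = 4.5×10⁵ V/m.

E = 4.5×10⁵ V/m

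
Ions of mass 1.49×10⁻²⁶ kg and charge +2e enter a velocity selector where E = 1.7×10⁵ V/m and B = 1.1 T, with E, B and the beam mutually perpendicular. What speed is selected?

v = 1.5×10⁵ m/s

Zero net Lorentz force requires |qE| = |q v×B|, i.e. E = vB.
v = E/B = 1.7×10⁵/1.1 = 1.5×10⁵ m/s.
The result is independent of the particle's charge and mass.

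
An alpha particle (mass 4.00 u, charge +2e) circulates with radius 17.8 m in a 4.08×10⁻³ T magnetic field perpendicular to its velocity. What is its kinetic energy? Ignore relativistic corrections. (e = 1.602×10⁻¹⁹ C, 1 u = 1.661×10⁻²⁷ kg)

v = |q|Br/m, then KE = ½mv² = (qBr)²/(2m).
v = (3.204×10⁻¹⁹)(4.08×10⁻³)(17.8)/6.644×10⁻²⁷ ≈ 3.502×10⁶ m/s.
KE = ½(6.644×10⁻²⁷)(3.502×10⁶)² ≈ 4.07×10⁻¹⁴ J = 2.54×10⁵ eV.

KE ≈ 2.54×10⁵ eV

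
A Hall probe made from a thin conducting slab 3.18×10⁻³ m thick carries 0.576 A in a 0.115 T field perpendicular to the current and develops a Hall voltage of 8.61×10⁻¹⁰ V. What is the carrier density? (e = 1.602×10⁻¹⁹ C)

From V_H = IB/(n e t), n = IB/(V_H e t).
n = (0.576)(0.115)/((8.61×10⁻¹⁰)(1.602×10⁻¹⁹)(3.18×10⁻³)) ≈ 1.51×10²⁹ m⁻³.

n ≈ 1.51×10²⁹ m⁻³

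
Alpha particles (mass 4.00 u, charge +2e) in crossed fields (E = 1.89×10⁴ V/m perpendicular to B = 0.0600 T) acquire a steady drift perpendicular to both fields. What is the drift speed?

v_d ≈ 3.15×10⁵ m/s

In crossed fields the guiding centre drifts at v_d = |E×B|/B² = E/B, independent of charge and mass.
v_d = 1.89×10⁴/0.0600 = 3.15×10⁵ m/s.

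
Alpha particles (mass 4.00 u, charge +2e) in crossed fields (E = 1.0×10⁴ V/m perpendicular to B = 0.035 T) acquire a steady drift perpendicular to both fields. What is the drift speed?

In crossed fields the guiding centre drifts at v_d = |E×B|/B² = E/B, independent of charge and mass.
v_d = 1.0×10⁴/0.035 = 2.9×10⁵ m/s.

v_d ≈ 2.9×10⁵ m/s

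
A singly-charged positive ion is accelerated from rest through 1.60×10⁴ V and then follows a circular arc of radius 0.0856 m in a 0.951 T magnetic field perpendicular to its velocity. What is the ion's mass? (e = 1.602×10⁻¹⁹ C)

Combine |q|V = ½mv² and r = mv/(|q|B): eliminate v to get m = qB²r²/(2V).
m = (1.602×10⁻¹⁹)(0.951)²(0.0856)²/(2·1.60×10⁴) ≈ 3.32×10⁻²⁶ kg.

m ≈ 3.32×10⁻²⁶ kg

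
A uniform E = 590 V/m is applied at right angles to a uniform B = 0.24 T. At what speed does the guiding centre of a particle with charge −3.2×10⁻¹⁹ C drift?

The steady drift has the magnetic force balancing the electric force, so v_d = E/B.
v_d = 590/0.24 = 2500 m/s.

v_d ≈ 2500 m/s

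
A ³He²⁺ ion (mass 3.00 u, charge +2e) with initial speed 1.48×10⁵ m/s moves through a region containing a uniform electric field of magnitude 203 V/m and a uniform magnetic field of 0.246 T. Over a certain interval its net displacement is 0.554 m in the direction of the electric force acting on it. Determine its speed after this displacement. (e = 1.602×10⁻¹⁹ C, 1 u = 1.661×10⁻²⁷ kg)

v_f ≈ 1.91×10⁵ m/s

B does no work; ΔKE = |q|E d.
½mv_f² = ½mv₀² + |q|Ed = ½(4.983×10⁻²⁷)(1.48×10⁵)² + (3.204×10⁻¹⁹)(203)(0.554) ≈ 5.457×10⁻¹⁷ J + 3.603×10⁻¹⁷ J ≈ 9.061×10⁻¹⁷ J.
v_f = √(2·9.061×10⁻¹⁷/4.983×10⁻²⁷) ≈ 1.91×10⁵ m/s.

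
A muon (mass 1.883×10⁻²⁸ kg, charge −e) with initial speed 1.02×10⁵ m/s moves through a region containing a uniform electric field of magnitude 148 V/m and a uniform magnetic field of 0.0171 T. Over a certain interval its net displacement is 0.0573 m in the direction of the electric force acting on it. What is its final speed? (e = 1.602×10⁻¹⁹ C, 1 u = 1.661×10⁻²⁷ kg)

B does no work; ΔKE = |q|E d.
½mv_f² = ½mv₀² + |q|Ed = ½(1.883×10⁻²⁸)(1.02×10⁵)² + (1.602×10⁻¹⁹)(148)(0.0573) ≈ 9.795×10⁻¹⁹ J + 1.359×10⁻¹⁸ J ≈ 2.338×10⁻¹⁸ J.
v_f = √(2·2.338×10⁻¹⁸/1.883×10⁻²⁸) ≈ 1.58×10⁵ m/s.

v_f ≈ 1.58×10⁵ m/s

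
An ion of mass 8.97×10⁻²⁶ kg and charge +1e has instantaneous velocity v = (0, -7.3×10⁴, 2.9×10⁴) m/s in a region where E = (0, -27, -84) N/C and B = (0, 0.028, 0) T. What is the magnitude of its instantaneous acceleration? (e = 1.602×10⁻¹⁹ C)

v×B = (-812, 0, 0) N/C.
E + v×B = (-812, -27.0, -84.0) N/C.
F = q(E + v×B) = (1.602×10⁻¹⁹ C)·(-812, -27.0, -84.0) = (-1.30×10⁻¹⁶, -4.33×10⁻¹⁸, -1.35×10⁻¹⁷) N.
|a| = |F|/m = 1.308×10⁻¹⁶/8.97×10⁻²⁶ ≈ 1.46×10⁹ m/s².

|a| ≈ 1.46×10⁹ m/s²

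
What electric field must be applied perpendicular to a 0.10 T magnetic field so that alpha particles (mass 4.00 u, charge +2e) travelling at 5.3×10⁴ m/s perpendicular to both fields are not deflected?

E = 5300 V/m

For straight-line motion qE = qvB, so E = vB.
E = 5.3×10⁴ × 0.10 = 5300 V/m.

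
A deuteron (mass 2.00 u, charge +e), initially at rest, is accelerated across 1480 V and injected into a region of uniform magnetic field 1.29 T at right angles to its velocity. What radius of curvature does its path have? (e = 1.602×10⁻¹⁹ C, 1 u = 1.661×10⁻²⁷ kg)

r ≈ 6.07×10⁻³ m

Acceleration: |q|V = ½mv² ⇒ v = √(2|q|V/m) = √(2·1.602×10⁻¹⁹·1480/3.322×10⁻²⁷) ≈ 3.778×10⁵ m/s.
In the field: r = mv/(|q|B) = (3.322×10⁻²⁷)(3.778×10⁵)/((1.602×10⁻¹⁹)(1.29)) ≈ 6.07×10⁻³ m.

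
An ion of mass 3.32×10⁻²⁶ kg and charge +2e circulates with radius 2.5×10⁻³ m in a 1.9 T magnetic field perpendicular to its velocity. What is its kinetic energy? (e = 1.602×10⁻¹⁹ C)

KE ≈ 3.5×10⁻¹⁷ J

v = |q|Br/m, then KE = ½mv² = (qBr)²/(2m).
v = (3.204×10⁻¹⁹)(1.9)(2.5×10⁻³)/3.32×10⁻²⁶ ≈ 4.584×10⁴ m/s.
KE = ½(3.32×10⁻²⁶)(4.584×10⁴)² ≈ 3.5×10⁻¹⁷ J.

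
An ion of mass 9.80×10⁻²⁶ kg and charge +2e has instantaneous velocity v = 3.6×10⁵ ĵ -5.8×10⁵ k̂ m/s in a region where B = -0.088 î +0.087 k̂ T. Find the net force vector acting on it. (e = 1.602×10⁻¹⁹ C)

v×B = (3.13×10⁴, 5.10×10⁴, 3.17×10⁴) N/C.
F = q v×B = (3.204×10⁻¹⁹ C)·(3.13×10⁴, 5.10×10⁴, 3.17×10⁴) = (1.00×10⁻¹⁴, 1.64×10⁻¹⁴, 1.02×10⁻¹⁴) N.

F ≈ (1.00×10⁻¹⁴, 1.64×10⁻¹⁴, 1.02×10⁻¹⁴) N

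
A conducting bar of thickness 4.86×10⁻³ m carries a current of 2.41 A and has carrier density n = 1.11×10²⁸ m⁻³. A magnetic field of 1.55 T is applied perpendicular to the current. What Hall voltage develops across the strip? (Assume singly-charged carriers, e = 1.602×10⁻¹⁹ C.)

V_H ≈ 4.32×10⁻⁷ V

V_H = IB/(n e t).
V_H = (2.41)(1.55)/((1.11×10²⁸)(1.602×10⁻¹⁹)(4.86×10⁻³)) ≈ 4.32×10⁻⁷ V.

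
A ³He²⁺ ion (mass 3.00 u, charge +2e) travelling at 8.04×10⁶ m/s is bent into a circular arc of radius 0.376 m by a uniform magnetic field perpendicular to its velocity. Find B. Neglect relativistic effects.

B ≈ 0.333 T

From |q|vB = mv²/r, B = mv/(|q|r).
B = (4.983×10⁻²⁷)(8.04×10⁶)/((3.204×10⁻¹⁹)(0.376)) ≈ 0.333 T.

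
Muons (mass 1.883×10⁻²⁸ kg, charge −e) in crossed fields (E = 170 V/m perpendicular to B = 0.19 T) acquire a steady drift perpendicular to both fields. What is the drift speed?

The E×B drift speed is v_d = E/B.
v_d = 170/0.19 = 890 m/s.

v_d ≈ 890 m/s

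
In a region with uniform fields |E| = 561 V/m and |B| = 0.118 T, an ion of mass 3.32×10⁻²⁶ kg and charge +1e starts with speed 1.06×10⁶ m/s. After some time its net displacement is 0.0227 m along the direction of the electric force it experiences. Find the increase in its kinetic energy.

The magnetic force is always ⟂ v and does no work; only the electric force changes KE.
ΔKE = F_E · d = |q|E d = (1.602×10⁻¹⁹)(561)(0.0227) ≈ 2.04×10⁻¹⁸ J.

ΔKE ≈ 2.04×10⁻¹⁸ J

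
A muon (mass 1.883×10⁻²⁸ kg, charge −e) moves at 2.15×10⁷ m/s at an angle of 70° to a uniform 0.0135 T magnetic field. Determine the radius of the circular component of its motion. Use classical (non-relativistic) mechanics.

v⊥ = v sinθ = 2.15×10⁷·sin70° ≈ 2.020×10⁷ m/s.
r = m v⊥/(|q|B) = (1.883×10⁻²⁸)(2.020×10⁷)/((1.602×10⁻¹⁹)(0.0135)) ≈ 1.76 m.

r ≈ 1.76 m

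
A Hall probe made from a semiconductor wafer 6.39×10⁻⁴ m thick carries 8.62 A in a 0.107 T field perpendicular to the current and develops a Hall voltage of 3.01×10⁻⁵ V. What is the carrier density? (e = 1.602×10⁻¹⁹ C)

From V_H = IB/(n e t), n = IB/(V_H e t).
n = (8.62)(0.107)/((3.01×10⁻⁵)(1.602×10⁻¹⁹)(6.39×10⁻⁴)) ≈ 2.99×10²⁶ m⁻³.

n ≈ 2.99×10²⁶ m⁻³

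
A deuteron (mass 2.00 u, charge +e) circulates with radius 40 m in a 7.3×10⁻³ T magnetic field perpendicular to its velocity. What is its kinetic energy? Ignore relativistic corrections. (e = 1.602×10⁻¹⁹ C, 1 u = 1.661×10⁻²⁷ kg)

v = |q|Br/m, then KE = ½mv² = (qBr)²/(2m).
v = (1.602×10⁻¹⁹)(7.3×10⁻³)(40)/3.322×10⁻²⁷ ≈ 1.408×10⁷ m/s.
KE = ½(3.322×10⁻²⁷)(1.408×10⁷)² ≈ 3.3×10⁻¹³ J = 2.1×10⁶ eV.

KE ≈ 2.1×10⁶ eV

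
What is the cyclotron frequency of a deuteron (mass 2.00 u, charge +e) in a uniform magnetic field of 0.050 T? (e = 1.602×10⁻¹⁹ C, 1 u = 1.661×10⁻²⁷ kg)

f ≈ 3.8×10⁵ Hz

f = |q|B/(2πm).
f = (1.602×10⁻¹⁹)(0.050)/(2π·3.322×10⁻²⁷) ≈ 3.8×10⁵ Hz.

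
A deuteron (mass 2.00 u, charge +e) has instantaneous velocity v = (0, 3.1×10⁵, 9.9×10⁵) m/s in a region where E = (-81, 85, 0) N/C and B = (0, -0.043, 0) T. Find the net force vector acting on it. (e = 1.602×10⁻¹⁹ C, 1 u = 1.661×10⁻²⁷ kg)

F ≈ (6.81×10⁻¹⁵, 1.36×10⁻¹⁷, 0) N

v×B = (4.26×10⁴, 0, 0) N/C.
E + v×B = (4.25×10⁴, 85.0, 0) N/C.
F = q(E + v×B) = (1.602×10⁻¹⁹ C)·(4.25×10⁴, 85.0, 0) = (6.81×10⁻¹⁵, 1.36×10⁻¹⁷, 0) N.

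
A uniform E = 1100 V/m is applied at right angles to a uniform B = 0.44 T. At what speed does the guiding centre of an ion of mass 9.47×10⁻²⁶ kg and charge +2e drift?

The steady drift has the magnetic force balancing the electric force, so v_d = E/B.
v_d = 1100/0.44 = 2500 m/s.

v_d ≈ 2500 m/s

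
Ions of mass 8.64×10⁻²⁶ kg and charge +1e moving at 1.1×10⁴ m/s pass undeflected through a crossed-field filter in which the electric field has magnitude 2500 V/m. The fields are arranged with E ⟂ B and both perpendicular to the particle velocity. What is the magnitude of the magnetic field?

Balance of forces in the selector: qE = qvB ⇒ B = E/v.
B = 2500/1.1×10⁴ = 0.23 T.

B = 0.23 T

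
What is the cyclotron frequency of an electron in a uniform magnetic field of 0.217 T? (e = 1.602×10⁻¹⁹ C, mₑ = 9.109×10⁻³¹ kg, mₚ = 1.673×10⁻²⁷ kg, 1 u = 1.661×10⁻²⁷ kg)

f ≈ 6.07×10⁹ Hz

f = |q|B/(2πm).
f = (1.602×10⁻¹⁹)(0.217)/(2π·9.109×10⁻³¹) ≈ 6.07×10⁹ Hz.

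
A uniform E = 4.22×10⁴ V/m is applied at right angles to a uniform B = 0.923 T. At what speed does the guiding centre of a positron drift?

v_d ≈ 4.57×10⁴ m/s

The steady drift has the magnetic force balancing the electric force, so v_d = E/B.
v_d = 4.22×10⁴/0.923 = 4.57×10⁴ m/s.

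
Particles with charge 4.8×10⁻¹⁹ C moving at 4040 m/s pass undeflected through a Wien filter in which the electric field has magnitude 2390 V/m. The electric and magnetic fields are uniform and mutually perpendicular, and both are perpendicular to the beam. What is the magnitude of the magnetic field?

Balance of forces in the selector: qE = qvB ⇒ B = E/v.
B = 2390/4040 = 0.592 T.

B = 0.592 T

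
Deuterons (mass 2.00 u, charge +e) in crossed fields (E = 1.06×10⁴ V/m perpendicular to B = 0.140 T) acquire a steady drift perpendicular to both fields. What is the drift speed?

The E×B drift speed is v_d = E/B.
v_d = 1.06×10⁴/0.140 = 7.57×10⁴ m/s.

v_d ≈ 7.57×10⁴ m/s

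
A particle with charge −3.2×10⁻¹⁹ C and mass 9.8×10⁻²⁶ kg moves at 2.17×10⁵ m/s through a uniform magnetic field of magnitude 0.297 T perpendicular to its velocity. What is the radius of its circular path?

The magnetic force provides the centripetal force: |q|vB = mv²/r.
r = mv/(|q|B) = (9.8×10⁻²⁶)(2.17×10⁵)/((3.2×10⁻¹⁹)(0.297)) ≈ 0.224 m.

r ≈ 0.224 m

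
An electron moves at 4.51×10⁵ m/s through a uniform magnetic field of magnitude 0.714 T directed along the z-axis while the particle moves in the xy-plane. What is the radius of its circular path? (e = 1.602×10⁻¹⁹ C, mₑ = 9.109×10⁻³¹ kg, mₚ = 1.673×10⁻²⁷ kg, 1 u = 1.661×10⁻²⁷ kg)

r ≈ 3.59×10⁻⁶ m

The magnetic force provides the centripetal force: |q|vB = mv²/r.
r = mv/(|q|B) = (9.109×10⁻³¹)(4.51×10⁵)/((1.602×10⁻¹⁹)(0.714)) ≈ 3.59×10⁻⁶ m.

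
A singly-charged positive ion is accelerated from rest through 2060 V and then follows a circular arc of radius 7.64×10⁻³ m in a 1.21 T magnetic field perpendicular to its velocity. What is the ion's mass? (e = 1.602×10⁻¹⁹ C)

Combine |q|V = ½mv² and r = mv/(|q|B): eliminate v to get m = qB²r²/(2V).
m = (1.602×10⁻¹⁹)(1.21)²(7.64×10⁻³)²/(2·2060) ≈ 3.32×10⁻²⁷ kg.

m ≈ 3.32×10⁻²⁷ kg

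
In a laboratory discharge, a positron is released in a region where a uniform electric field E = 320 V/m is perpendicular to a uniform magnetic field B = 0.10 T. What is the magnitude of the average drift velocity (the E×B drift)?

v_d ≈ 3200 m/s

In crossed fields the guiding centre drifts at v_d = |E×B|/B² = E/B, independent of charge and mass.
v_d = 320/0.10 = 3200 m/s.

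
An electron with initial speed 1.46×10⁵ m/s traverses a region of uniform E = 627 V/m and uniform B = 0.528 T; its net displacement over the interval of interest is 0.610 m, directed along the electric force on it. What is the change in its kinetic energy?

The magnetic force is always ⟂ v and does no work; only the electric force changes KE.
ΔKE = F_E · d = |q|E d = (1.602×10⁻¹⁹)(627)(0.610) ≈ 6.13×10⁻¹⁷ J.

ΔKE ≈ 6.13×10⁻¹⁷ J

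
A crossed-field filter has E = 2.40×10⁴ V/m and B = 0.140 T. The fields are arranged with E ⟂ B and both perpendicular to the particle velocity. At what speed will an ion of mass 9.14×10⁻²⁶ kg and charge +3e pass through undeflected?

v = 1.71×10⁵ m/s

Straight-line motion ⇒ electric and magnetic forces cancel, so E = vB.
v = E/B = 2.40×10⁴/0.140 = 1.71×10⁵ m/s.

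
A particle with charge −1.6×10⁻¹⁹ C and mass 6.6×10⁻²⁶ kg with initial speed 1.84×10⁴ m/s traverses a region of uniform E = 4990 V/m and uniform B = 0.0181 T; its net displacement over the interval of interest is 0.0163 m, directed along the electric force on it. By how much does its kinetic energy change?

The magnetic force is always ⟂ v and does no work; only the electric force changes KE.
ΔKE = F_E · d = |q|E d = (1.6×10⁻¹⁹)(4990)(0.0163) ≈ 1.30×10⁻¹⁷ J.

ΔKE ≈ 1.30×10⁻¹⁷ J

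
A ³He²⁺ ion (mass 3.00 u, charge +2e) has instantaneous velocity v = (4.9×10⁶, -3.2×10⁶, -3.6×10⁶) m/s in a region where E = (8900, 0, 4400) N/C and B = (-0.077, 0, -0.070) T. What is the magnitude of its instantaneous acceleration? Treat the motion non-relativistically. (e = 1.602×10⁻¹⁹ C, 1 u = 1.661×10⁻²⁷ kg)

|a| ≈ 4.54×10¹³ m/s²

v×B = (2.24×10⁵, 6.20×10⁵, -2.46×10⁵) N/C.
E + v×B = (2.33×10⁵, 6.20×10⁵, -2.42×10⁵) N/C.
F = q(E + v×B) = (3.204×10⁻¹⁹ C)·(2.33×10⁵, 6.20×10⁵, -2.42×10⁵) = (7.46×10⁻¹⁴, 1.99×10⁻¹³, -7.75×10⁻¹⁴) N.
|a| = |F|/m = 2.260×10⁻¹³/4.983×10⁻²⁷ ≈ 4.54×10¹³ m/s².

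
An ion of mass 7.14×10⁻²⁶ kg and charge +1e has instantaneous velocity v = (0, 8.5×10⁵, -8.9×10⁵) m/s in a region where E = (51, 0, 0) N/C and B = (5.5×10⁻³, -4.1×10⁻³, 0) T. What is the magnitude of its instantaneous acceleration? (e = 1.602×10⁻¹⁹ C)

|a| ≈ 1.72×10¹⁰ m/s²

v×B = (-3650, -4900, -4680) N/C.
E + v×B = (-3600, -4900, -4680) N/C.
F = q(E + v×B) = (1.602×10⁻¹⁹ C)·(-3600, -4900, -4680) = (-5.76×10⁻¹⁶, -7.84×10⁻¹⁶, -7.49×10⁻¹⁶) N.
|a| = |F|/m = 1.228×10⁻¹⁵/7.14×10⁻²⁶ ≈ 1.72×10¹⁰ m/s².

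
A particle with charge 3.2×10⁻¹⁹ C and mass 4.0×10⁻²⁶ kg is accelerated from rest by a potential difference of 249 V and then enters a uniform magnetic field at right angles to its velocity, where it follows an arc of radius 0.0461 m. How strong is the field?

v = √(2|q|V/m) = √(2·3.2×10⁻¹⁹·249/4.0×10⁻²⁶) ≈ 6.312×10⁴ m/s.
B = mv/(|q|r) = (4.0×10⁻²⁶)(6.312×10⁴)/((3.2×10⁻¹⁹)(0.0461)) ≈ 0.171 T.

B ≈ 0.171 T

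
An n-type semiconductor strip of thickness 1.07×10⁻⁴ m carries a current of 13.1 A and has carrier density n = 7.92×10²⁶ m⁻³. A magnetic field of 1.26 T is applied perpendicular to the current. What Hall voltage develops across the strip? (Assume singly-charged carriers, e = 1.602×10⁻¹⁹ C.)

V_H = IB/(n e t).
V_H = (13.1)(1.26)/((7.92×10²⁶)(1.602×10⁻¹⁹)(1.07×10⁻⁴)) ≈ 1.22×10⁻³ V.

V_H ≈ 1.22×10⁻³ V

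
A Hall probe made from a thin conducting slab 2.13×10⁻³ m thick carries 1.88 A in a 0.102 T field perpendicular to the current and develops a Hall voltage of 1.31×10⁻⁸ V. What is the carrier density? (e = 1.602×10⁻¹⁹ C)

From V_H = IB/(n e t), n = IB/(V_H e t).
n = (1.88)(0.102)/((1.31×10⁻⁸)(1.602×10⁻¹⁹)(2.13×10⁻³)) ≈ 4.29×10²⁸ m⁻³.

n ≈ 4.29×10²⁸ m⁻³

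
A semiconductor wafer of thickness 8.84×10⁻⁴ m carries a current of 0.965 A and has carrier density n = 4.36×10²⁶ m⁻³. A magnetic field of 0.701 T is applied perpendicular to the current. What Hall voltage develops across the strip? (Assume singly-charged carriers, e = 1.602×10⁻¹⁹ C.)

V_H ≈ 1.10×10⁻⁵ V

V_H = IB/(n e t).
V_H = (0.965)(0.701)/((4.36×10²⁶)(1.602×10⁻¹⁹)(8.84×10⁻⁴)) ≈ 1.10×10⁻⁵ V.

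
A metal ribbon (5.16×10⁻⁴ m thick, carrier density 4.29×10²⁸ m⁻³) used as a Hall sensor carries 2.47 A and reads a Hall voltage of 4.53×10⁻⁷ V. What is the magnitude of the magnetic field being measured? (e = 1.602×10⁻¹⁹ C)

B ≈ 0.650 T

From V_H = IB/(n e t), B = V_H n e t / I.
B = (4.53×10⁻⁷)(4.29×10²⁸)(1.602×10⁻¹⁹)(5.16×10⁻⁴)/2.47 ≈ 0.650 T.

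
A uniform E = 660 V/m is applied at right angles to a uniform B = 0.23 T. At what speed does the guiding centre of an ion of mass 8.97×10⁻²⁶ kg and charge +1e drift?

v_d ≈ 2900 m/s

The E×B drift speed is v_d = E/B.
v_d = 660/0.23 = 2900 m/s.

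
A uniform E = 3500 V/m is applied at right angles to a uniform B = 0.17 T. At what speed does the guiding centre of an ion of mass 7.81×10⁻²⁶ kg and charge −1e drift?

v_d ≈ 2.1×10⁴ m/s

The E×B drift speed is v_d = E/B.
v_d = 3500/0.17 = 2.1×10⁴ m/s.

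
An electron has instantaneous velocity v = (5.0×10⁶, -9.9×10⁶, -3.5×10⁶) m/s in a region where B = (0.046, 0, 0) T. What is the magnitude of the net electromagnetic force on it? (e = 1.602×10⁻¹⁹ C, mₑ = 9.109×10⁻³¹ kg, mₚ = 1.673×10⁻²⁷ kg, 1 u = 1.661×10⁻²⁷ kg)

|F| ≈ 7.74×10⁻¹⁴ N

v×B = (0, -1.61×10⁵, 4.55×10⁵) N/C.
F = q v×B = (−1.602×10⁻¹⁹ C)·(0, -1.61×10⁵, 4.55×10⁵) = (0, 2.58×10⁻¹⁴, -7.30×10⁻¹⁴) N.
|F| = 7.74×10⁻¹⁴ N.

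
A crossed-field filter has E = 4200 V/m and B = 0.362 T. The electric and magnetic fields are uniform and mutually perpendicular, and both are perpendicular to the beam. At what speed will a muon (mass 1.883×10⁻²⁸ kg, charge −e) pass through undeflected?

Zero net Lorentz force requires |qE| = |q v×B|, i.e. E = vB.
v = E/B = 4200/0.362 = 1.16×10⁴ m/s.
The result is independent of the particle's charge and mass.

v = 1.16×10⁴ m/s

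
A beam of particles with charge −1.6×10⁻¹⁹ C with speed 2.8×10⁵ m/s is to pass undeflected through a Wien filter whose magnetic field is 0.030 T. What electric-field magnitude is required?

E = 8400 V/m

For straight-line motion qE = qvB, so E = vB.
E = 2.8×10⁵ × 0.030 = 8400 V/m.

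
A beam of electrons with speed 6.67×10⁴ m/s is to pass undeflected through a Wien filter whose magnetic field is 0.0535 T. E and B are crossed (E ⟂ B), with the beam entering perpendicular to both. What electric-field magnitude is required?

E = 3570 V/m

For straight-line motion qE = qvB, so E = vB.
E = 6.67×10⁴ × 0.0535 = 3570 V/m.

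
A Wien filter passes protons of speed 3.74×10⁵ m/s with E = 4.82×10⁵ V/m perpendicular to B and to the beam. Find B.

Balance of forces in the selector: qE = qvB ⇒ B = E/v.
B = 4.82×10⁵/3.74×10⁵ = 1.29 T.

B = 1.29 T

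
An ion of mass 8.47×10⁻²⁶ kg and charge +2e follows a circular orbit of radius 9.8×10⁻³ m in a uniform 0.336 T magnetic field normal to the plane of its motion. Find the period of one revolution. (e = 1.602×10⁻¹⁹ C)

The cyclotron period depends only on m, q, B: T = 2πm/(|q|B).
T = 2π(8.47×10⁻²⁶)/((3.204×10⁻¹⁹)(0.336)) ≈ 4.94×10⁻⁶ s.

T ≈ 4.94×10⁻⁶ s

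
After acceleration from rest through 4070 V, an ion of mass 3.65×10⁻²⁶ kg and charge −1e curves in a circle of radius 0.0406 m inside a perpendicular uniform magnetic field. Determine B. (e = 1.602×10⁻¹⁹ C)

v = √(2|q|V/m) = √(2·1.602×10⁻¹⁹·4070/3.65×10⁻²⁶) ≈ 1.890×10⁵ m/s.
B = mv/(|q|r) = (3.65×10⁻²⁶)(1.890×10⁵)/((1.602×10⁻¹⁹)(0.0406)) ≈ 1.06 T.

B ≈ 1.06 T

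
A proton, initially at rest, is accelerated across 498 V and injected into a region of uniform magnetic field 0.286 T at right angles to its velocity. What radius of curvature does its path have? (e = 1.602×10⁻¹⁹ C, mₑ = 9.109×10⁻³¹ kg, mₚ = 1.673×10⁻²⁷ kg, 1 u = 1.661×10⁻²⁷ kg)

Acceleration: |q|V = ½mv² ⇒ v = √(2|q|V/m) = √(2·1.602×10⁻¹⁹·498/1.673×10⁻²⁷) ≈ 3.088×10⁵ m/s.
In the field: r = mv/(|q|B) = (1.673×10⁻²⁷)(3.088×10⁵)/((1.602×10⁻¹⁹)(0.286)) ≈ 0.0113 m.

r ≈ 0.0113 m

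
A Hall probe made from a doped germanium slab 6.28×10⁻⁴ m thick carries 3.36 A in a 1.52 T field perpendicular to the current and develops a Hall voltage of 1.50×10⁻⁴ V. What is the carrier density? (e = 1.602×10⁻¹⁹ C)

From V_H = IB/(n e t), n = IB/(V_H e t).
n = (3.36)(1.52)/((1.50×10⁻⁴)(1.602×10⁻¹⁹)(6.28×10⁻⁴)) ≈ 3.38×10²⁶ m⁻³.

n ≈ 3.38×10²⁶ m⁻³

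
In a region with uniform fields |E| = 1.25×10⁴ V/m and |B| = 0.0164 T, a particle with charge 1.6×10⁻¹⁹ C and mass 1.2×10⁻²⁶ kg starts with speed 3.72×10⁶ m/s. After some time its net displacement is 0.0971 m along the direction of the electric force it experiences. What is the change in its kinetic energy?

The magnetic force is always ⟂ v and does no work; only the electric force changes KE.
ΔKE = F_E · d = |q|E d = (1.6×10⁻¹⁹)(1.25×10⁴)(0.0971) ≈ 1.94×10⁻¹⁶ J.

ΔKE ≈ 1.94×10⁻¹⁶ J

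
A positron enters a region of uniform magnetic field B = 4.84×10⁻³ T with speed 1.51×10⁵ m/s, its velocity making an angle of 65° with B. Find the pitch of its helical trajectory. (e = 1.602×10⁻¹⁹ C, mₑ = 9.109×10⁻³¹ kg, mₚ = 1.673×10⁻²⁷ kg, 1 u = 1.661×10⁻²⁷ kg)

p ≈ 4.71×10⁻⁴ m

v∥ = v cosθ = 1.51×10⁵·cos65° ≈ 6.382×10⁴ m/s.
T = 2πm/(|q|B) = 2π(9.109×10⁻³¹)/((1.602×10⁻¹⁹)(4.84×10⁻³)) ≈ 7.381×10⁻⁹ s.
pitch = v∥ T = (6.382×10⁴)(7.381×10⁻⁹) ≈ 4.71×10⁻⁴ m.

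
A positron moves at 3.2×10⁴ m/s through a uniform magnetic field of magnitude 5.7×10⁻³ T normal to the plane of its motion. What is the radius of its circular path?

The magnetic force provides the centripetal force: |q|vB = mv²/r.
r = mv/(|q|B) = (9.109×10⁻³¹)(3.2×10⁴)/((1.602×10⁻¹⁹)(5.7×10⁻³)) ≈ 3.2×10⁻⁵ m.

r ≈ 3.2×10⁻⁵ m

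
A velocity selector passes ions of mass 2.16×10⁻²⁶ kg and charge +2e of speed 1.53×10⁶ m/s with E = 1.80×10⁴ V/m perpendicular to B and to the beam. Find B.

Balance of forces in the selector: qE = qvB ⇒ B = E/v.
B = 1.80×10⁴/1.53×10⁶ = 0.0118 T.

B = 0.0118 T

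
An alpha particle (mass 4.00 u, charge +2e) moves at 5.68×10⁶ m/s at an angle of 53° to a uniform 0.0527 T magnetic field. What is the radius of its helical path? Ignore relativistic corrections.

r ≈ 1.78 m

v⊥ = v sinθ = 5.68×10⁶·sin53° ≈ 4.536×10⁶ m/s.
r = m v⊥/(|q|B) = (6.644×10⁻²⁷)(4.536×10⁶)/((3.204×10⁻¹⁹)(0.0527)) ≈ 1.78 m.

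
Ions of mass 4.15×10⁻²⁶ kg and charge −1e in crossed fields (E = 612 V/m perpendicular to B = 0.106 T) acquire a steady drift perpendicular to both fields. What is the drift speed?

The steady drift has the magnetic force balancing the electric force, so v_d = E/B.
v_d = 612/0.106 = 5770 m/s.

v_d ≈ 5770 m/s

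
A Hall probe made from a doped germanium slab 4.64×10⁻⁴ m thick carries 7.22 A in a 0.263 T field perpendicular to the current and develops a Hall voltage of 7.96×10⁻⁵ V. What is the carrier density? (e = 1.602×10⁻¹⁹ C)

n ≈ 3.21×10²⁶ m⁻³

From V_H = IB/(n e t), n = IB/(V_H e t).
n = (7.22)(0.263)/((7.96×10⁻⁵)(1.602×10⁻¹⁹)(4.64×10⁻⁴)) ≈ 3.21×10²⁶ m⁻³.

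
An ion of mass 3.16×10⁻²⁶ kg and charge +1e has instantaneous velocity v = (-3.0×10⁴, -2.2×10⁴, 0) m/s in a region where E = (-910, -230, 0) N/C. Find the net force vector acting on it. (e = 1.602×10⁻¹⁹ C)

F ≈ (-1.46×10⁻¹⁶, -3.68×10⁻¹⁷, 0) N

Only an electric field acts, so F = qE = (1.602×10⁻¹⁹ C)·(-910, -230, 0) = (-1.46×10⁻¹⁶, -3.68×10⁻¹⁷, 0) N.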